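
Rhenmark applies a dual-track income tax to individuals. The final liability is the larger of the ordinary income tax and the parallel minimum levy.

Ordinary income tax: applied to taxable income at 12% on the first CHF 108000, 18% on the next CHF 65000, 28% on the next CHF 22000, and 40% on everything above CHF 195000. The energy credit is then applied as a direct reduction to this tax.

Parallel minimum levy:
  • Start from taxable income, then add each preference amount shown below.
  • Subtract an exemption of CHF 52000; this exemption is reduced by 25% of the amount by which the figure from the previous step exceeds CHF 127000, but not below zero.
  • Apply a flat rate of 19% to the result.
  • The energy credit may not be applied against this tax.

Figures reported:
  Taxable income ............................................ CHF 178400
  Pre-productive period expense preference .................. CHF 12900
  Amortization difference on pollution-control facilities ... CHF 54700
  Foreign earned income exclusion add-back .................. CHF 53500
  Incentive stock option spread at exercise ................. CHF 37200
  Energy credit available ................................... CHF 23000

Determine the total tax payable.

Ordinary income tax:
  CHF 108000 × 12% = CHF 12960
  CHF 65000 × 18% = CHF 11700
  CHF 5400 × 28% = CHF 1512
  → CHF 26172
  Less energy credit CHF 23000 → CHF 3172

Parallel minimum levy:
  Adjusted income: CHF 178400 + CHF 12900 + CHF 54700 + CHF 53500 + CHF 37200 = CHF 336700
  Exemption: 25% × (CHF 336700 − CHF 127000) = CHF 52425 ≥ CHF 52000, so the exemption is fully phased out
  Base: CHF 336700 − CHF 0 = CHF 336700
  CHF 336700 × 19% = CHF 63973

CHF 63973 > CHF 3172, so the parallel minimum levy is the binding amount.

CHF 63973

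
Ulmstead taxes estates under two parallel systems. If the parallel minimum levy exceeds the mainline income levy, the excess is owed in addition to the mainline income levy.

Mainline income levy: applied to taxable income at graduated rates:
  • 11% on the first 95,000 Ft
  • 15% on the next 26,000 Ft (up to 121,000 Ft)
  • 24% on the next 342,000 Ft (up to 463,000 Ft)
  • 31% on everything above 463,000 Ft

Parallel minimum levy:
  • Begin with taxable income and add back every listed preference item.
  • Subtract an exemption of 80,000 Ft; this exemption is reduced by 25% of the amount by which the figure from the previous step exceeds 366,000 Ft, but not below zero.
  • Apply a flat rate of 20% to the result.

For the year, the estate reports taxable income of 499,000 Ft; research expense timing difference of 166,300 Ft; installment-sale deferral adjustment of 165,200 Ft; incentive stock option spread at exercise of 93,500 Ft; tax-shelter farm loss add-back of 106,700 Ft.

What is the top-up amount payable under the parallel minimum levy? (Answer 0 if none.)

Mainline income levy:
  95,000 Ft × 11% = 10,450 Ft
  26,000 Ft × 15% = 3,900 Ft
  342,000 Ft × 24% = 82,080 Ft
  36,000 Ft × 31% = 11,160 Ft
  → 107,590 Ft

Parallel minimum levy:
  Adjusted income: 499,000 Ft + 166,300 Ft + 165,200 Ft + 93,500 Ft + 106,700 Ft = 1,030,700 Ft
  Exemption: 25% × (1,030,700 Ft − 366,000 Ft) = 166,175 Ft ≥ 80,000 Ft, so the exemption is fully phased out
  Base: 1,030,700 Ft − 0 Ft = 1,030,700 Ft
  1,030,700 Ft × 20% = 206,140 Ft

Excess of parallel minimum levy over mainline income levy: 206,140 Ft − 107,590 Ft = 98,550 Ft.

98,550 Ft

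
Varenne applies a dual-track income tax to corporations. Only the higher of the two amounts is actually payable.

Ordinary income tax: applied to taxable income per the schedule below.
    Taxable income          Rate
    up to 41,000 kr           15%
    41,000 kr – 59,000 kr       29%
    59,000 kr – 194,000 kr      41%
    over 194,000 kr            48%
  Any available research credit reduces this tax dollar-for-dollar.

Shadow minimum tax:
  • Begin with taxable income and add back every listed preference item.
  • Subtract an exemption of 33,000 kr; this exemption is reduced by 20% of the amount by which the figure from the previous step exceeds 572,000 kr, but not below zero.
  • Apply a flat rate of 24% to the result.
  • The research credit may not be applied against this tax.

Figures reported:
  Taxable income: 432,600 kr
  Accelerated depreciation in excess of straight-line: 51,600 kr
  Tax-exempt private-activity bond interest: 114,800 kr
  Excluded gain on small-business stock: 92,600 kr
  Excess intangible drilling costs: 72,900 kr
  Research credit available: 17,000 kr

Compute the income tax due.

183,480 kr

Ordinary income tax:
  41,000 kr × 15% = 6,150 kr
  18,000 kr × 29% = 5,220 kr
  135,000 kr × 41% = 55,350 kr
  238,600 kr × 48% = 114,528 kr
  → 181,248 kr
  Less research credit 17,000 kr → 164,248 kr

Shadow minimum tax:
  Adjusted income: 432,600 kr + 51,600 kr + 114,800 kr + 92,600 kr + 72,900 kr = 764,500 kr
  Exemption: 20% × (764,500 kr − 572,000 kr) = 38,500 kr ≥ 33,000 kr, so the exemption is fully phased out
  Base: 764,500 kr − 0 kr = 764,500 kr
  764,500 kr × 24% = 183,480 kr

183,480 kr > 164,248 kr, so the shadow minimum tax is the binding amount.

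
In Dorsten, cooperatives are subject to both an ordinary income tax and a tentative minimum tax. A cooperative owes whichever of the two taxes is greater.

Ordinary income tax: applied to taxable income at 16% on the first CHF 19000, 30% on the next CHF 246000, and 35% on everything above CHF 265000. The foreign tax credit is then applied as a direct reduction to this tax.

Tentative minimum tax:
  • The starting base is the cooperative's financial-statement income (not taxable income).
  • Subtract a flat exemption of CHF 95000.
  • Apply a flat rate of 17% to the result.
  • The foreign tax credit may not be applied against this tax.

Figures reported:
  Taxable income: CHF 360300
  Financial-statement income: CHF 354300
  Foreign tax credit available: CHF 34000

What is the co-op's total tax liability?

CHF 76195

Ordinary income tax:
  CHF 19000 × 16% = CHF 3040
  CHF 246000 × 30% = CHF 73800
  CHF 95300 × 35% = CHF 33355
  → CHF 110195
  Less foreign tax credit CHF 34000 → CHF 76195

Tentative minimum tax:
  Base (financial-statement income): CHF 354300
  Less exemption CHF 95000 → base CHF 259300
  CHF 259300 × 17% = CHF 44081

CHF 76195 > CHF 44081, so the ordinary income tax governs.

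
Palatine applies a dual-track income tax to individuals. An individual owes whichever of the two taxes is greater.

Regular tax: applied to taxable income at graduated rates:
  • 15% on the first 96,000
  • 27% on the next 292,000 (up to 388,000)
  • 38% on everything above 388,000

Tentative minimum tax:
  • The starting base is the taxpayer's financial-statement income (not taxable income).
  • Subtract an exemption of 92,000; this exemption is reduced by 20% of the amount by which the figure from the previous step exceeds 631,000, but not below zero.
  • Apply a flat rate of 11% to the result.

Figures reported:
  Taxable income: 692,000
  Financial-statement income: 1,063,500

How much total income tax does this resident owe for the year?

Regular tax:
  96,000 × 15% = 14,400
  292,000 × 27% = 78,840
  304,000 × 38% = 115,520
  → 208,760

Tentative minimum tax:
  Base (financial-statement income): 1,063,500
  Exemption: 92,000 − 20% × (1,063,500 − 631,000) = 92,000 − 86,500 = 5,500
  Base: 1,063,500 − 5,500 = 1,058,000
  1,058,000 × 11% = 116,380

208,760 > 116,380, so the regular tax governs.

208,760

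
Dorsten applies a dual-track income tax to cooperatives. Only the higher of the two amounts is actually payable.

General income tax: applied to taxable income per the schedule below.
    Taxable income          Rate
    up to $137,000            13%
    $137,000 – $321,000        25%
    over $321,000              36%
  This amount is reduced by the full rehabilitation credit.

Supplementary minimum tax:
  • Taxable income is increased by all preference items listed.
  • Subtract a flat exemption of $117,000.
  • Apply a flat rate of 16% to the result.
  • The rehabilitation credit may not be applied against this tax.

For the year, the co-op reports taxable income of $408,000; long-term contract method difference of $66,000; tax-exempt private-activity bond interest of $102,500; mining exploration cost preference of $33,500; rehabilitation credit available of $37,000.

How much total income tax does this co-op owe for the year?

Supplementary minimum tax:
  Adjusted income: $408,000 + $66,000 + $102,500 + $33,500 = $610,000
  Less exemption $117,000 → base $493,000
  $493,000 × 16% = $78,880

General income tax:
  $137,000 × 13% = $17,810
  $184,000 × 25% = $46,000
  $87,000 × 36% = $31,320
  → $95,130
  Less rehabilitation credit $37,000 → $58,130

$78,880 > $58,130, so the supplementary minimum tax is the binding amount.

$78,880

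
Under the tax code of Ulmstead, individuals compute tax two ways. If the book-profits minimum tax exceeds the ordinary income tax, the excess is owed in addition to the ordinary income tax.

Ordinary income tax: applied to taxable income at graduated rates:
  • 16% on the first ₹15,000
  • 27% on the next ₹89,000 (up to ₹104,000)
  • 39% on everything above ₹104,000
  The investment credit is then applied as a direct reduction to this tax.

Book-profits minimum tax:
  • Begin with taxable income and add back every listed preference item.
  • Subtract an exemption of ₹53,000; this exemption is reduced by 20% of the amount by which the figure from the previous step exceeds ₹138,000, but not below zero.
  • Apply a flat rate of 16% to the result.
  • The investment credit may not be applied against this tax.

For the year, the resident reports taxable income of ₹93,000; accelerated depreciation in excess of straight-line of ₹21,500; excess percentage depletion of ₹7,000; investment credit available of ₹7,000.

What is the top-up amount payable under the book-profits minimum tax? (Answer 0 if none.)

₹0

Ordinary income tax:
  ₹15,000 × 16% = ₹2,400
  ₹78,000 × 27% = ₹21,060
  → ₹23,460
  Less investment credit ₹7,000 → ₹16,460

Book-profits minimum tax:
  Adjusted income: ₹93,000 + ₹21,500 + ₹7,000 = ₹121,500
  Exemption: ₹121,500 ≤ ₹138,000, so full ₹53,000 applies
  Base: ₹121,500 − ₹53,000 = ₹68,500
  ₹68,500 × 16% = ₹10,960

₹10,960 ≤ ₹16,460, so no add-on is due.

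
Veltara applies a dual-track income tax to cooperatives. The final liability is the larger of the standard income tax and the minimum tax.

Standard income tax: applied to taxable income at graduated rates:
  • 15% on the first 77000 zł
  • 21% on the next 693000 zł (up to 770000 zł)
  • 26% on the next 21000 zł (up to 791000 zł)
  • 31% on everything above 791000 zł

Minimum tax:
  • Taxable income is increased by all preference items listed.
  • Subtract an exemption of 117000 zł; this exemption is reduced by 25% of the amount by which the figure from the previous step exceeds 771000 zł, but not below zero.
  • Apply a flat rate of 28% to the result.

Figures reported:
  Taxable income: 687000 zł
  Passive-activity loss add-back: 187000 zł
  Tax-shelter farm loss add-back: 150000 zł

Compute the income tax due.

271670 zł

Standard income tax:
  77000 zł × 15% = 11550 zł
  610000 zł × 21% = 128100 zł
  → 139650 zł

Minimum tax:
  Adjusted income: 687000 zł + 187000 zł + 150000 zł = 1024000 zł
  Exemption: 117000 zł − 25% × (1024000 zł − 771000 zł) = 117000 zł − 63250 zł = 53750 zł
  Base: 1024000 zł − 53750 zł = 970250 zł
  970250 zł × 28% = 271670 zł

271670 zł > 139650 zł, so the minimum tax is the binding amount.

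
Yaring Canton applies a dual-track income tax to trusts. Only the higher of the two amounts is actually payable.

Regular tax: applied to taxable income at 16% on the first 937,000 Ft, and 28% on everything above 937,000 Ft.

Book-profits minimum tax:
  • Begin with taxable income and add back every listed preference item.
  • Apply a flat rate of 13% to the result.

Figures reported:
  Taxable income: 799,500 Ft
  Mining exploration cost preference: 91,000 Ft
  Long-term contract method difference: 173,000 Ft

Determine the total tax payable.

Book-profits minimum tax:
  Adjusted income: 799,500 Ft + 91,000 Ft + 173,000 Ft = 1,063,500 Ft
  1,063,500 Ft × 13% = 138,255 Ft

Regular tax:
  799,500 Ft × 16% = 127,920 Ft

138,255 Ft > 127,920 Ft, so the book-profits minimum tax is the binding amount.

138,255 Ft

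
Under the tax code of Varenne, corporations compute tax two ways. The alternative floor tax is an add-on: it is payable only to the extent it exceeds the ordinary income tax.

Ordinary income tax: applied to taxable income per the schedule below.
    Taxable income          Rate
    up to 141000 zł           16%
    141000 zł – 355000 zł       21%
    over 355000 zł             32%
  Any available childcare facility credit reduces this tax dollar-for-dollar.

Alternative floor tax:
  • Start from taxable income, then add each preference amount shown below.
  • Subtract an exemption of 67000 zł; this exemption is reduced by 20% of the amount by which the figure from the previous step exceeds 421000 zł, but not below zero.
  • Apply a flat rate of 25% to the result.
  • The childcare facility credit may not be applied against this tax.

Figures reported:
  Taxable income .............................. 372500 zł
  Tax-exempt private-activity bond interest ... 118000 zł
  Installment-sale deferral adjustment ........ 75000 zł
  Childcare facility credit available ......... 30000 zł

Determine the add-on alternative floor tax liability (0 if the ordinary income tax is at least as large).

88750 zł

Alternative floor tax:
  Adjusted income: 372500 zł + 118000 zł + 75000 zł = 565500 zł
  Exemption: 67000 zł − 20% × (565500 zł − 421000 zł) = 67000 zł − 28900 zł = 38100 zł
  Base: 565500 zł − 38100 zł = 527400 zł
  527400 zł × 25% = 131850 zł

Ordinary income tax:
  141000 zł × 16% = 22560 zł
  214000 zł × 21% = 44940 zł
  17500 zł × 32% = 5600 zł
  → 73100 zł
  Less childcare facility credit 30000 zł → 43100 zł

Excess of alternative floor tax over ordinary income tax: 131850 zł − 43100 zł = 88750 zł.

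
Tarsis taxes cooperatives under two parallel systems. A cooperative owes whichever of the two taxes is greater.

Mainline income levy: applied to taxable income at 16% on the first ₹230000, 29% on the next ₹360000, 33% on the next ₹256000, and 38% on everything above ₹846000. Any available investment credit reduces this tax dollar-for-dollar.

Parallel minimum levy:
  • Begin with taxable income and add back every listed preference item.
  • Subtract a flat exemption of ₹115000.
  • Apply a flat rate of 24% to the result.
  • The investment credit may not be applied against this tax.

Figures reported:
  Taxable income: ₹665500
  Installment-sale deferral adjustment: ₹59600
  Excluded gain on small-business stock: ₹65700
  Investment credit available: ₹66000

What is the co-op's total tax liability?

Mainline income levy:
  ₹230000 × 16% = ₹36800
  ₹360000 × 29% = ₹104400
  ₹75500 × 33% = ₹24915
  → ₹166115
  Less investment credit ₹66000 → ₹100115

Parallel minimum levy:
  Adjusted income: ₹665500 + ₹59600 + ₹65700 = ₹790800
  Less exemption ₹115000 → base ₹675800
  ₹675800 × 24% = ₹162192

₹162192 > ₹100115, so the parallel minimum levy is the binding amount.

₹162192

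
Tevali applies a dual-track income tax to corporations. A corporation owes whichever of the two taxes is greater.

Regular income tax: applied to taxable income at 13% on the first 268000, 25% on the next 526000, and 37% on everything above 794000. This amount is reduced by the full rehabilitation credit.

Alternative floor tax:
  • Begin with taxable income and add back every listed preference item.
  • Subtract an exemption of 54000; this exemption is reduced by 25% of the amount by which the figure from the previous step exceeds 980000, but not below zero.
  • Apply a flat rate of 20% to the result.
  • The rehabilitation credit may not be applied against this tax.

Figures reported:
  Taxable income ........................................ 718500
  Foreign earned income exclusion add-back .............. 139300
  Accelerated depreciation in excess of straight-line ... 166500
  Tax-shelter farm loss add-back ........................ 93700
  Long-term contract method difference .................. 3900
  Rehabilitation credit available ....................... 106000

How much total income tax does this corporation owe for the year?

220675

Regular income tax:
  268000 × 13% = 34840
  450500 × 25% = 112625
  → 147465
  Less rehabilitation credit 106000 → 41465

Alternative floor tax:
  Adjusted income: 718500 + 139300 + 166500 + 93700 + 3900 = 1121900
  Exemption: 54000 − 25% × (1121900 − 980000) = 54000 − 35475 = 18525
  Base: 1121900 − 18525 = 1103375
  1103375 × 20% = 220675

220675 > 41465, so the alternative floor tax is the binding amount.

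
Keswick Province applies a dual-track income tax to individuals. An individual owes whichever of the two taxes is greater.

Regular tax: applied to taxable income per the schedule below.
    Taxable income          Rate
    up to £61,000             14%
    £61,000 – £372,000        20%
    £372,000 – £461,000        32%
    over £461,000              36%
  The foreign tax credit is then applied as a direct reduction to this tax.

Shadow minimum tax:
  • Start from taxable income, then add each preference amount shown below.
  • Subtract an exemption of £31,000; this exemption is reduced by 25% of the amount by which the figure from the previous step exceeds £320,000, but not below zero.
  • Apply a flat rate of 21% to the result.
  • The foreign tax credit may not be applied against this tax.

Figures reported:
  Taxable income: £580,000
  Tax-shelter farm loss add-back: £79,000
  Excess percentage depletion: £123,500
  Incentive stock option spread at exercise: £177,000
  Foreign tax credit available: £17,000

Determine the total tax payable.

£201,495

Shadow minimum tax:
  Adjusted income: £580,000 + £79,000 + £123,500 + £177,000 = £959,500
  Exemption: 25% × (£959,500 − £320,000) = £159,875 ≥ £31,000, so the exemption is fully phased out
  Base: £959,500 − £0 = £959,500
  £959,500 × 21% = £201,495

Regular tax:
  £61,000 × 14% = £8,540
  £311,000 × 20% = £62,200
  £89,000 × 32% = £28,480
  £119,000 × 36% = £42,840
  → £142,060
  Less foreign tax credit £17,000 → £125,060

£201,495 > £125,060, so the shadow minimum tax is the binding amount.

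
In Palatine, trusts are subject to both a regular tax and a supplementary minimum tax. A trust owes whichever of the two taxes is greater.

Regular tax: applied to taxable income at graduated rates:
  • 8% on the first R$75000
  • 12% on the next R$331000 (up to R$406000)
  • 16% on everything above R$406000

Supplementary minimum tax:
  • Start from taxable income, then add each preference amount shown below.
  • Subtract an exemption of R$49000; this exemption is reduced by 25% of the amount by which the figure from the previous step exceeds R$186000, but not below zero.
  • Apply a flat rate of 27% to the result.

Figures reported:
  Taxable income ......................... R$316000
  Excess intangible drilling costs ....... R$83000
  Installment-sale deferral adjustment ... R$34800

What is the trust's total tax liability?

R$117126

Regular tax:
  R$75000 × 8% = R$6000
  R$241000 × 12% = R$28920
  → R$34920

Supplementary minimum tax:
  Adjusted income: R$316000 + R$83000 + R$34800 = R$433800
  Exemption: 25% × (R$433800 − R$186000) = R$61950 ≥ R$49000, so the exemption is fully phased out
  Base: R$433800 − R$0 = R$433800
  R$433800 × 27% = R$117126

R$117126 > R$34920, so the supplementary minimum tax is the binding amount.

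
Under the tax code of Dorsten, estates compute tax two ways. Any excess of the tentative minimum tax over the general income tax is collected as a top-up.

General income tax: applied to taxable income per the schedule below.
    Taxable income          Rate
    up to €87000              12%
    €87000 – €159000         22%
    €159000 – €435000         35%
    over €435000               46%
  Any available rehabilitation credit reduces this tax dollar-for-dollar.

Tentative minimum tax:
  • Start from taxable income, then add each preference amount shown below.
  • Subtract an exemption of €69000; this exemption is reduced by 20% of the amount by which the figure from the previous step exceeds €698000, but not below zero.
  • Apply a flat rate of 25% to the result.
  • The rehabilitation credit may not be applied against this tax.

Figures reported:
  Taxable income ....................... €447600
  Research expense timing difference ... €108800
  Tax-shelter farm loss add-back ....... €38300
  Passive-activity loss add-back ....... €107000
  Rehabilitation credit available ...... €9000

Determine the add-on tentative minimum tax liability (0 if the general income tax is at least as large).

€38684

General income tax:
  €87000 × 12% = €10440
  €72000 × 22% = €15840
  €276000 × 35% = €96600
  €12600 × 46% = €5796
  → €128676
  Less rehabilitation credit €9000 → €119676

Tentative minimum tax:
  Adjusted income: €447600 + €108800 + €38300 + €107000 = €701700
  Exemption: €69000 − 20% × (€701700 − €698000) = €69000 − €740 = €68260
  Base: €701700 − €68260 = €633440
  €633440 × 25% = €158360

Excess of tentative minimum tax over general income tax: €158360 − €119676 = €38684.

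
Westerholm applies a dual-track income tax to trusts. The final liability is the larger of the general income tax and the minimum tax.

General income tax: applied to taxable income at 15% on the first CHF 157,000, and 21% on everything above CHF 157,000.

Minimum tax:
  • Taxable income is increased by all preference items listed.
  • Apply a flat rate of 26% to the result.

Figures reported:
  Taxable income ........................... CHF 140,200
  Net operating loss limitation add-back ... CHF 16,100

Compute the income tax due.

General income tax:
  CHF 140,200 × 15% = CHF 21,030

Minimum tax:
  Adjusted income: CHF 140,200 + CHF 16,100 = CHF 156,300
  CHF 156,300 × 26% = CHF 40,638

CHF 40,638 > CHF 21,030, so the minimum tax is the binding amount.

CHF 40,638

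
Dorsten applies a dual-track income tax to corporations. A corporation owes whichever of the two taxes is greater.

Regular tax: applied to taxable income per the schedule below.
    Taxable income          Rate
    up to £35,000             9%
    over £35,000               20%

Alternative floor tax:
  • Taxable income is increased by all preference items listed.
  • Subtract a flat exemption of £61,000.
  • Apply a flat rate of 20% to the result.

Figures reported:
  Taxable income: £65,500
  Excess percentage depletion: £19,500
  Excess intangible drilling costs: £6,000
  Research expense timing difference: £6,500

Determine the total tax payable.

£9,250

Regular tax:
  £35,000 × 9% = £3,150
  £30,500 × 20% = £6,100
  → £9,250

Alternative floor tax:
  Adjusted income: £65,500 + £19,500 + £6,000 + £6,500 = £97,500
  Less exemption £61,000 → base £36,500
  £36,500 × 20% = £7,300

£9,250 > £7,300, so the regular tax governs.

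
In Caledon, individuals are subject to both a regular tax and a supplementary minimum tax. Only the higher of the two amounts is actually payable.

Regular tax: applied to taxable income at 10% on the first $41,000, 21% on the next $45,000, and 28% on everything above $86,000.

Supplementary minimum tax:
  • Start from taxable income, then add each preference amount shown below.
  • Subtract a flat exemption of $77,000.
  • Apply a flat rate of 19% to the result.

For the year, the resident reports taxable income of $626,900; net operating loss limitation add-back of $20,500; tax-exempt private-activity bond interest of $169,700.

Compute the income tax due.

Regular tax:
  $41,000 × 10% = $4,100
  $45,000 × 21% = $9,450
  $540,900 × 28% = $151,452
  → $165,002

Supplementary minimum tax:
  Adjusted income: $626,900 + $20,500 + $169,700 = $817,100
  Less exemption $77,000 → base $740,100
  $740,100 × 19% = $140,619

$165,002 > $140,619, so the regular tax governs.

$165,002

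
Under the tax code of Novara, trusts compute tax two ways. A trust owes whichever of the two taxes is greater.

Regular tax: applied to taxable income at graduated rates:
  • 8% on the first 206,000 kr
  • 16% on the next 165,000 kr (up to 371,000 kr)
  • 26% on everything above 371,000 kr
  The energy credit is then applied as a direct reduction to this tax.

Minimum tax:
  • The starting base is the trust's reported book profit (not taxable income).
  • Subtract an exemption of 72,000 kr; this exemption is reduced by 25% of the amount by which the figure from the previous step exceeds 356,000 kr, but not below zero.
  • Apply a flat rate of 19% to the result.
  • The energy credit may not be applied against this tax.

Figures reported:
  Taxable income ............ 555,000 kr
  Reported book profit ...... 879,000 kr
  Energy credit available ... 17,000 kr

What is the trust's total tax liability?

167,010 kr

Minimum tax:
  Base (reported book profit): 879,000 kr
  Exemption: 25% × (879,000 kr − 356,000 kr) = 130,750 kr ≥ 72,000 kr, so the exemption is fully phased out
  Base: 879,000 kr − 0 kr = 879,000 kr
  879,000 kr × 19% = 167,010 kr

Regular tax:
  206,000 kr × 8% = 16,480 kr
  165,000 kr × 16% = 26,400 kr
  184,000 kr × 26% = 47,840 kr
  → 90,720 kr
  Less energy credit 17,000 kr → 73,720 kr

167,010 kr > 73,720 kr, so the minimum tax is the binding amount.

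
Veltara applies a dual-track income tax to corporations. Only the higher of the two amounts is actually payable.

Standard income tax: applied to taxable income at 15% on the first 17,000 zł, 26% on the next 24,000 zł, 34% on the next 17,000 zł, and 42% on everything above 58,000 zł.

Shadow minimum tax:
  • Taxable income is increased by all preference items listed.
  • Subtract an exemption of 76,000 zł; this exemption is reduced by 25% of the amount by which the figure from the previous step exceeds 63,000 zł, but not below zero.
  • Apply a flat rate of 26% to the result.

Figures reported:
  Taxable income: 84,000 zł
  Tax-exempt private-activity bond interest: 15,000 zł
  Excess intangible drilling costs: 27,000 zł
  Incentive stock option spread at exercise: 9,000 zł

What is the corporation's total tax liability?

25,490 zł

Standard income tax:
  17,000 zł × 15% = 2,550 zł
  24,000 zł × 26% = 6,240 zł
  17,000 zł × 34% = 5,780 zł
  26,000 zł × 42% = 10,920 zł
  → 25,490 zł

Shadow minimum tax:
  Adjusted income: 84,000 zł + 15,000 zł + 27,000 zł + 9,000 zł = 135,000 zł
  Exemption: 76,000 zł − 25% × (135,000 zł − 63,000 zł) = 76,000 zł − 18,000 zł = 58,000 zł
  Base: 135,000 zł − 58,000 zł = 77,000 zł
  77,000 zł × 26% = 20,020 zł

25,490 zł > 20,020 zł, so the standard income tax governs.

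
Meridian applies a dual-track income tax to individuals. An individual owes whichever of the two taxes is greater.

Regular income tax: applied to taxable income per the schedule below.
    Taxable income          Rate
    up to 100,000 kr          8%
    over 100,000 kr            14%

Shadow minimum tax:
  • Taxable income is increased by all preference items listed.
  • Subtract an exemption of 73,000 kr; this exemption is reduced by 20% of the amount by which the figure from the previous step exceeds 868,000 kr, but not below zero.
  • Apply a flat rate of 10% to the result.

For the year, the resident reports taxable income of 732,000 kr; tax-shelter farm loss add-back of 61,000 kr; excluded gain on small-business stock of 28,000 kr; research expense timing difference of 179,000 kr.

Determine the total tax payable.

Regular income tax:
  100,000 kr × 8% = 8,000 kr
  632,000 kr × 14% = 88,480 kr
  → 96,480 kr

Shadow minimum tax:
  Adjusted income: 732,000 kr + 61,000 kr + 28,000 kr + 179,000 kr = 1,000,000 kr
  Exemption: 73,000 kr − 20% × (1,000,000 kr − 868,000 kr) = 73,000 kr − 26,400 kr = 46,600 kr
  Base: 1,000,000 kr − 46,600 kr = 953,400 kr
  953,400 kr × 10% = 95,340 kr

96,480 kr > 95,340 kr, so the regular income tax governs.

96,480 kr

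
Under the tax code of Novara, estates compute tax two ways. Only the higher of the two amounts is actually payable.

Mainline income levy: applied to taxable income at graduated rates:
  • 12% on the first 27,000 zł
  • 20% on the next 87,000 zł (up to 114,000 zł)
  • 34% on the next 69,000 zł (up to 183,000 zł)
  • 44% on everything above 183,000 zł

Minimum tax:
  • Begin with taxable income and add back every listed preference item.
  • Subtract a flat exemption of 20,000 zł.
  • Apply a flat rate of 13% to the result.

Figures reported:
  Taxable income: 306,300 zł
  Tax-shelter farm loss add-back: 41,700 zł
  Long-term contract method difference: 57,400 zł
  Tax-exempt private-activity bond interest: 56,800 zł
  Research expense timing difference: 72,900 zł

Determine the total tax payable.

98,352 zł

Mainline income levy:
  27,000 zł × 12% = 3,240 zł
  87,000 zł × 20% = 17,400 zł
  69,000 zł × 34% = 23,460 zł
  123,300 zł × 44% = 54,252 zł
  → 98,352 zł

Minimum tax:
  Adjusted income: 306,300 zł + 41,700 zł + 57,400 zł + 56,800 zł + 72,900 zł = 535,100 zł
  Less exemption 20,000 zł → base 515,100 zł
  515,100 zł × 13% = 66,963 zł

98,352 zł > 66,963 zł, so the mainline income levy governs.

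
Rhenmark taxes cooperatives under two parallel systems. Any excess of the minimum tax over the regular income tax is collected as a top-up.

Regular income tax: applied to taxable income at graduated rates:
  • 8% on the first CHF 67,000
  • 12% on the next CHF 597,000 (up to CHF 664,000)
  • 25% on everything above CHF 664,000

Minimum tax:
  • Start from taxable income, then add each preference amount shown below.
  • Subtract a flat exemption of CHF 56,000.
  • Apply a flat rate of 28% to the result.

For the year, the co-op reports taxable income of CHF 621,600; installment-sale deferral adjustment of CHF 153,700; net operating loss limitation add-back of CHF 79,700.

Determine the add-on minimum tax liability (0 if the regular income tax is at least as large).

CHF 151,808

Minimum tax:
  Adjusted income: CHF 621,600 + CHF 153,700 + CHF 79,700 = CHF 855,000
  Less exemption CHF 56,000 → base CHF 799,000
  CHF 799,000 × 28% = CHF 223,720

Regular income tax:
  CHF 67,000 × 8% = CHF 5,360
  CHF 554,600 × 12% = CHF 66,552
  → CHF 71,912

Excess of minimum tax over regular income tax: CHF 223,720 − CHF 71,912 = CHF 151,808.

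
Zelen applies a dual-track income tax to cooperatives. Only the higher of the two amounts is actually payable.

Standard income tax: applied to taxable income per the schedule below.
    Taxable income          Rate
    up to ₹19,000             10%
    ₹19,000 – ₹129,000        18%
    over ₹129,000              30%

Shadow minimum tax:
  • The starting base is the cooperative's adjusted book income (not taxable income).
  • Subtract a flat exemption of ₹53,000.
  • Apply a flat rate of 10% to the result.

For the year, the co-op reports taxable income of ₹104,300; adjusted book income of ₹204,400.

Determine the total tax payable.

Standard income tax:
  ₹19,000 × 10% = ₹1,900
  ₹85,300 × 18% = ₹15,354
  → ₹17,254

Shadow minimum tax:
  Base (adjusted book income): ₹204,400
  Less exemption ₹53,000 → base ₹151,400
  ₹151,400 × 10% = ₹15,140

₹17,254 > ₹15,140, so the standard income tax governs.

₹17,254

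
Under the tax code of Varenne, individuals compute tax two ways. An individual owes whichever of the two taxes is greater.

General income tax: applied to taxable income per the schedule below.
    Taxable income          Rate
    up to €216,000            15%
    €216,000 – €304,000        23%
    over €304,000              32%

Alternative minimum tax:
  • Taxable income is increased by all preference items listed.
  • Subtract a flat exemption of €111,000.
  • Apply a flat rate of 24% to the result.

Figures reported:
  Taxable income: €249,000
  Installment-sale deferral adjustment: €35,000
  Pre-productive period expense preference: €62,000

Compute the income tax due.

Alternative minimum tax:
  Adjusted income: €249,000 + €35,000 + €62,000 = €346,000
  Less exemption €111,000 → base €235,000
  €235,000 × 24% = €56,400

General income tax:
  €216,000 × 15% = €32,400
  €33,000 × 23% = €7,590
  → €39,990

€56,400 > €39,990, so the alternative minimum tax is the binding amount.

€56,400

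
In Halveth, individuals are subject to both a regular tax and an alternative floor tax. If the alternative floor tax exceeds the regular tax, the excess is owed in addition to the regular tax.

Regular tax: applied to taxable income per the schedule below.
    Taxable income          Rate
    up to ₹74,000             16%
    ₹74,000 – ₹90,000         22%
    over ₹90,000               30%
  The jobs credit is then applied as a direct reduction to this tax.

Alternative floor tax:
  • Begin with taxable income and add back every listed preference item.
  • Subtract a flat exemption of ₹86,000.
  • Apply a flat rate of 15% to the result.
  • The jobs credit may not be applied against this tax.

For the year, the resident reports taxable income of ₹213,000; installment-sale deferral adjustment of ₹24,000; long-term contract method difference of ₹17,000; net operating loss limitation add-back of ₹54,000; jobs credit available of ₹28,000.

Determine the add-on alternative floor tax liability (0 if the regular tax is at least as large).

₹9,040

Regular tax:
  ₹74,000 × 16% = ₹11,840
  ₹16,000 × 22% = ₹3,520
  ₹123,000 × 30% = ₹36,900
  → ₹52,260
  Less jobs credit ₹28,000 → ₹24,260

Alternative floor tax:
  Adjusted income: ₹213,000 + ₹24,000 + ₹17,000 + ₹54,000 = ₹308,000
  Less exemption ₹86,000 → base ₹222,000
  ₹222,000 × 15% = ₹33,300

Excess of alternative floor tax over regular tax: ₹33,300 − ₹24,260 = ₹9,040.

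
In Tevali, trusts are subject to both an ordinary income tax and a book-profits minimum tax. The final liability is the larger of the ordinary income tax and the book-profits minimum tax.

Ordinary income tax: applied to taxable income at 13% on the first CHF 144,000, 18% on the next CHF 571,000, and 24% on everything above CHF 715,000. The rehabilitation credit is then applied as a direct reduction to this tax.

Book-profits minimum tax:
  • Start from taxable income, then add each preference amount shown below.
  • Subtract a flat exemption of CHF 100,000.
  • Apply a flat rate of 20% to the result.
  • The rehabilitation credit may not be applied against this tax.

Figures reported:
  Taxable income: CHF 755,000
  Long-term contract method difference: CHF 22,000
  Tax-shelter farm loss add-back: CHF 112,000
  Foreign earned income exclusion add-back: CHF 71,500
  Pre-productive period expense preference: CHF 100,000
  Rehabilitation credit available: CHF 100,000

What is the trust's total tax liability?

Ordinary income tax:
  CHF 144,000 × 13% = CHF 18,720
  CHF 571,000 × 18% = CHF 102,780
  CHF 40,000 × 24% = CHF 9,600
  → CHF 131,100
  Less rehabilitation credit CHF 100,000 → CHF 31,100

Book-profits minimum tax:
  Adjusted income: CHF 755,000 + CHF 22,000 + CHF 112,000 + CHF 71,500 + CHF 100,000 = CHF 1,060,500
  Less exemption CHF 100,000 → base CHF 960,500
  CHF 960,500 × 20% = CHF 192,100

CHF 192,100 > CHF 31,100, so the book-profits minimum tax is the binding amount.

CHF 192,100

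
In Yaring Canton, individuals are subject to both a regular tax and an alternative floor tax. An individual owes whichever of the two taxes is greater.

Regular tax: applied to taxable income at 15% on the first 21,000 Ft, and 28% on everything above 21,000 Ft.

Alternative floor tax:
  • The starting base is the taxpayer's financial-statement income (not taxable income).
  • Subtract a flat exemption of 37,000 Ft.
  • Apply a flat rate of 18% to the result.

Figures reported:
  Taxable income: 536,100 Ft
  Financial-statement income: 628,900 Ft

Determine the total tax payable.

147,378 Ft

Regular tax:
  21,000 Ft × 15% = 3,150 Ft
  515,100 Ft × 28% = 144,228 Ft
  → 147,378 Ft

Alternative floor tax:
  Base (financial-statement income): 628,900 Ft
  Less exemption 37,000 Ft → base 591,900 Ft
  591,900 Ft × 18% = 106,542 Ft

147,378 Ft > 106,542 Ft, so the regular tax governs.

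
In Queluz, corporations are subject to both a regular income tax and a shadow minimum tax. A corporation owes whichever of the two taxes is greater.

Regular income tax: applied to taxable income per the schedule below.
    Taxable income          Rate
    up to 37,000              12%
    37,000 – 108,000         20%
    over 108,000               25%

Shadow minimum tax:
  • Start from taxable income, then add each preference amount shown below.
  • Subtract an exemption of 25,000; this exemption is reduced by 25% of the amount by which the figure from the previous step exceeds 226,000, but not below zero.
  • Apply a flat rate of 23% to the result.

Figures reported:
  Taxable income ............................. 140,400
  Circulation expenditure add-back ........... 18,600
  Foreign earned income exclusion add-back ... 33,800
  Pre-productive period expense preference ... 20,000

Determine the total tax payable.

43,194

Regular income tax:
  37,000 × 12% = 4,440
  71,000 × 20% = 14,200
  32,400 × 25% = 8,100
  → 26,740

Shadow minimum tax:
  Adjusted income: 140,400 + 18,600 + 33,800 + 20,000 = 212,800
  Exemption: 212,800 ≤ 226,000, so full 25,000 applies
  Base: 212,800 − 25,000 = 187,800
  187,800 × 23% = 43,194

43,194 > 26,740, so the shadow minimum tax is the binding amount.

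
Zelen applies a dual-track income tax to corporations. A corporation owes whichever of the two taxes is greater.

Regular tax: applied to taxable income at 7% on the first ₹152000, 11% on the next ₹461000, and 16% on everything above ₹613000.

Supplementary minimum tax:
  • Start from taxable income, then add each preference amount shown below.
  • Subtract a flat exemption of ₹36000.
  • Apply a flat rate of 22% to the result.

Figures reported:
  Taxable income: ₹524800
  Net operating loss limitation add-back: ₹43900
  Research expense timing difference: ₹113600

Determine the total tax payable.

Regular tax:
  ₹152000 × 7% = ₹10640
  ₹372800 × 11% = ₹41008
  → ₹51648

Supplementary minimum tax:
  Adjusted income: ₹524800 + ₹43900 + ₹113600 = ₹682300
  Less exemption ₹36000 → base ₹646300
  ₹646300 × 22% = ₹142186

₹142186 > ₹51648, so the supplementary minimum tax is the binding amount.

₹142186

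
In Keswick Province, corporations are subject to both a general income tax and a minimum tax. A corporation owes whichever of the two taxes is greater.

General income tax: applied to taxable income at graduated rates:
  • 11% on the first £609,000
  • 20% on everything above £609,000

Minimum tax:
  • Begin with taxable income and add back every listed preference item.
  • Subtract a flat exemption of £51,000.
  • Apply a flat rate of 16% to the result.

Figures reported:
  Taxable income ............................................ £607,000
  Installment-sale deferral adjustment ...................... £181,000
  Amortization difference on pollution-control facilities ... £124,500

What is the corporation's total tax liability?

General income tax:
  £607,000 × 11% = £66,770

Minimum tax:
  Adjusted income: £607,000 + £181,000 + £124,500 = £912,500
  Less exemption £51,000 → base £861,500
  £861,500 × 16% = £137,840

£137,840 > £66,770, so the minimum tax is the binding amount.

£137,840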